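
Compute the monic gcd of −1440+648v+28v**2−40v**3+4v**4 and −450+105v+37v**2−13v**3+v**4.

30−11v+v**2

Euclidean algorithm in ℚ[v]:
  4v**4−40v**3+28v**2+648v−1440 = (4)(v**4−13v**3+37v**2+105v−450) + (12v**3−120v**2+228v+360)
  v**4−13v**3+37v**2+105v−450 = ((1/12)v−1/4)(12v**3−120v**2+228v+360) + (−12v**2+132v−360)
  12v**3−120v**2+228v+360 = (−v−1)(−12v**2+132v−360) + (0)
Last nonzero remainder: −12v**2+132v−360. Dividing through by −12 gives the monic gcd v**2−11v+30.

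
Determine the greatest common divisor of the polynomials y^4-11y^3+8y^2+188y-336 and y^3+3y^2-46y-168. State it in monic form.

Euclidean algorithm in ℚ[y]:
  y^4-11y^3+8y^2+188y-336 = (y-14)(y^3+3y^2-46y-168) + (96y^2-288y-2688)
  y^3+3y^2-46y-168 = ((1/96)y+1/16)(96y^2-288y-2688) + (0)
Last nonzero remainder: 96y^2-288y-2688. Dividing through by 96 gives the monic gcd y^2-3y-28.

y^2-3y-28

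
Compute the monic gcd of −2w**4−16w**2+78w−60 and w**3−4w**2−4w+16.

w−2

Apply the Euclidean algorithm:
  −2w**4−16w**2+78w−60 = (−2w−8)(w**3−4w**2−4w+16) + (−56w**2+78w+68)
  w**3−4w**2−4w+16 = (−(1/56)w+73/1568)(−56w**2+78w+68) + (−(5031/784)w+5031/392)
  −56w**2+78w+68 = ((43904/5031)w+26656/5031)(−(5031/784)w+5031/392) + (0)
Last nonzero remainder: −(5031/784)w+5031/392. Dividing through by −5031/784 gives the monic gcd w−2.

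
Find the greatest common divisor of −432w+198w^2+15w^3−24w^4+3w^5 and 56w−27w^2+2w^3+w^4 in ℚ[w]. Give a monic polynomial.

8w−5w^2+w^3

Euclidean algorithm in ℚ[w]:
  3w^5−24w^4+15w^3+198w^2−432w = (3w−30)(w^4+2w^3−27w^2+56w) + (156w^3−780w^2+1248w)
  w^4+2w^3−27w^2+56w = ((1/156)w+7/156)(156w^3−780w^2+1248w) + (0)
Last nonzero remainder: 156w^3−780w^2+1248w. Dividing through by 156 gives the monic gcd w^3−5w^2+8w.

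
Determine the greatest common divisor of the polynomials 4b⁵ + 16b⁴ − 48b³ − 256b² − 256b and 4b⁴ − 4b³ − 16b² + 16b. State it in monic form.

b² + 2b

Repeated division with remainder:
  4b⁵ + 16b⁴ − 48b³ − 256b² − 256b = (b + 5)(4b⁴ − 4b³ − 16b² + 16b) + (−12b³ − 192b² − 336b)
  4b⁴ − 4b³ − 16b² + 16b = (−(1/3)b + 17/3)(−12b³ − 192b² − 336b) + (960b² + 1920b)
  −12b³ − 192b² − 336b = (−(1/80)b − 7/40)(960b² + 1920b) + (0)
Last nonzero remainder: 960b² + 1920b. Dividing through by 960 gives the monic gcd b² + 2b.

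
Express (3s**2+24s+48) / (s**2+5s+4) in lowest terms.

Euclidean algorithm in ℚ[s]:
  3s**2+24s+48 = (3)(s**2+5s+4) + (9s+36)
  s**2+5s+4 = ((1/9)s+1/9)(9s+36) + (0)
Last nonzero remainder: 9s+36. Dividing through by 9 gives the monic gcd s+4.
Cancel s+4 from numerator and denominator to get the reduced form.

(3s+12)/(s+1)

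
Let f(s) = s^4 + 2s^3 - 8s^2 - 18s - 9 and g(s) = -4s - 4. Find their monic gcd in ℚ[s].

Euclidean algorithm in ℚ[s]:
  s^4 + 2s^3 - 8s^2 - 18s - 9 = (-(1/4)s^3 - (1/4)s^2 + (9/4)s + 9/4)(-4s - 4) + (0)
Last nonzero remainder: -4s - 4. Dividing through by -4 gives the monic gcd s + 1.

s + 1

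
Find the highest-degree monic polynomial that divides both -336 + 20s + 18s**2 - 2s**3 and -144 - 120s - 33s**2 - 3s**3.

4 + s

Repeated division with remainder:
  -2s**3 + 18s**2 + 20s - 336 = (2/3)(-3s**3 - 33s**2 - 120s - 144) + (40s**2 + 100s - 240)
  -3s**3 - 33s**2 - 120s - 144 = (-(3/40)s - 51/80)(40s**2 + 100s - 240) + (-(297/4)s - 297)
  40s**2 + 100s - 240 = (-(160/297)s + 80/99)(-(297/4)s - 297) + (0)
Last nonzero remainder: -(297/4)s - 297. Dividing through by -297/4 gives the monic gcd s + 4.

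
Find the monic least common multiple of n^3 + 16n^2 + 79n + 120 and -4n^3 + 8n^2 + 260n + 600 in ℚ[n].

n^4 + 6n^3 - 81n^2 - 670n - 1200

Repeated division with remainder:
  n^3 + 16n^2 + 79n + 120 = (-1/4)(-4n^3 + 8n^2 + 260n + 600) + (18n^2 + 144n + 270)
  -4n^3 + 8n^2 + 260n + 600 = (-(2/9)n + 20/9)(18n^2 + 144n + 270) + (0)
Last nonzero remainder: 18n^2 + 144n + 270. Dividing through by 18 gives the monic gcd n^2 + 8n + 15.
Then lcm(f, g) = f·g / gcd(f, g); expanding and making the result monic gives the answer.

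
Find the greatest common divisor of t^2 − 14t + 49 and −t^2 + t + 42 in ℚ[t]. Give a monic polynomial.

t − 7

Apply the Euclidean algorithm:
  t^2 − 14t + 49 = (−1)(−t^2 + t + 42) + (−13t + 91)
  −t^2 + t + 42 = ((1/13)t + 6/13)(−13t + 91) + (0)
Last nonzero remainder: −13t + 91. Dividing through by −13 gives the monic gcd t − 7.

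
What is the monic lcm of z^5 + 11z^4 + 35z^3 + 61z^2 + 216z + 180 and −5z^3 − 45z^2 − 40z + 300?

z^6 + 9z^5 + 13z^4 − 9z^3 + 94z^2 − 252z − 360

Repeated division with remainder:
  z^5 + 11z^4 + 35z^3 + 61z^2 + 216z + 180 = (−(1/5)z^2 − (2/5)z − 9/5)(−5z^3 − 45z^2 − 40z + 300) + (24z^2 + 264z + 720)
  −5z^3 − 45z^2 − 40z + 300 = (−(5/24)z + 5/12)(24z^2 + 264z + 720) + (0)
Last nonzero remainder: 24z^2 + 264z + 720. Dividing through by 24 gives the monic gcd z^2 + 11z + 30.
Then lcm(f, g) = f·g / gcd(f, g); expanding and making the result monic gives the answer.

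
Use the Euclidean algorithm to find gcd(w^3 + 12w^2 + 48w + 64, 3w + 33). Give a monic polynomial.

1

By polynomial division,
  w^3 + 12w^2 + 48w + 64 = ((1/3)w^2 + (1/3)w + 37/3)(3w + 33) + (-343)
  3w + 33 = (-(3/343)w - 33/343)(-343) + (0)
The last nonzero remainder is the constant -343, so the polynomials are coprime and gcd = 1.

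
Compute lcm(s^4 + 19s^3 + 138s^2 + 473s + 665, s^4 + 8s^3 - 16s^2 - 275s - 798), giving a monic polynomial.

s^5 + 13s^4 + 24s^3 - 355s^2 - 2173s - 3990

Repeated division with remainder:
  s^4 + 19s^3 + 138s^2 + 473s + 665 = (s^4 + 8s^3 - 16s^2 - 275s - 798) + (11s^3 + 154s^2 + 748s + 1463)
  s^4 + 8s^3 - 16s^2 - 275s - 798 = ((1/11)s - 6/11)(11s^3 + 154s^2 + 748s + 1463) + (0)
Last nonzero remainder: 11s^3 + 154s^2 + 748s + 1463. Dividing through by 11 gives the monic gcd s^3 + 14s^2 + 68s + 133.
Then lcm(f, g) = f·g / gcd(f, g); expanding and making the result monic gives the answer.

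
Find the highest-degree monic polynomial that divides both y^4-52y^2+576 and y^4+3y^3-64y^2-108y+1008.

Repeated division with remainder:
  y^4-52y^2+576 = (y^4+3y^3-64y^2-108y+1008) + (-3y^3+12y^2+108y-432)
  y^4+3y^3-64y^2-108y+1008 = (-(1/3)y-7/3)(-3y^3+12y^2+108y-432) + (0)
Last nonzero remainder: -3y^3+12y^2+108y-432. Dividing through by -3 gives the monic gcd y^3-4y^2-36y+144.

y^3-4y^2-36y+144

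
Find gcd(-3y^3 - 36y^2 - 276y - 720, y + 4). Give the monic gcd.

y + 4

By polynomial division,
  -3y^3 - 36y^2 - 276y - 720 = (-3y^2 - 24y - 180)(y + 4) + (0)
The last nonzero remainder y + 4 is already monic.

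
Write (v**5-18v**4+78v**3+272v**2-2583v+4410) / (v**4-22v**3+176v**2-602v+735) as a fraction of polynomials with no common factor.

Euclidean algorithm in ℚ[v]:
  v**5-18v**4+78v**3+272v**2-2583v+4410 = (v+4)(v**4-22v**3+176v**2-602v+735) + (-10v**3+170v**2-910v+1470)
  v**4-22v**3+176v**2-602v+735 = (-(1/10)v+1/2)(-10v**3+170v**2-910v+1470) + (0)
Last nonzero remainder: -10v**3+170v**2-910v+1470. Dividing through by -10 gives the monic gcd v**3-17v**2+91v-147.
Cancel v**3-17v**2+91v-147 from numerator and denominator to get the reduced form.

(v**2-v-30)/(v-5)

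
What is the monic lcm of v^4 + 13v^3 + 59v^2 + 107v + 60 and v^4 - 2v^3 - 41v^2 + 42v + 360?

Apply the Euclidean algorithm:
  v^4 + 13v^3 + 59v^2 + 107v + 60 = (v^4 - 2v^3 - 41v^2 + 42v + 360) + (15v^3 + 100v^2 + 65v - 300)
  v^4 - 2v^3 - 41v^2 + 42v + 360 = ((1/15)v - 26/45)(15v^3 + 100v^2 + 65v - 300) + ((112/9)v^2 + (896/9)v + 560/3)
  15v^3 + 100v^2 + 65v - 300 = ((135/112)v - 45/28)((112/9)v^2 + (896/9)v + 560/3) + (0)
Last nonzero remainder: (112/9)v^2 + (896/9)v + 560/3. Dividing through by 112/9 gives the monic gcd v^2 + 8v + 15.
Then lcm(f, g) = f·g / gcd(f, g); expanding and making the result monic gives the answer.

v^6 + 3v^5 - 47v^4 - 171v^3 + 406v^2 + 1968v + 1440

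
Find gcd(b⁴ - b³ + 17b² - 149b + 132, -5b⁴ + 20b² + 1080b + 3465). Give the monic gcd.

Euclidean algorithm in ℚ[b]:
  b⁴ - b³ + 17b² - 149b + 132 = (-1/5)(-5b⁴ + 20b² + 1080b + 3465) + (-b³ + 21b² + 67b + 825)
  -5b⁴ + 20b² + 1080b + 3465 = (5b + 105)(-b³ + 21b² + 67b + 825) + (-2520b² - 10080b - 83160)
  -b³ + 21b² + 67b + 825 = ((1/2520)b - 5/504)(-2520b² - 10080b - 83160) + (0)
Last nonzero remainder: -2520b² - 10080b - 83160. Dividing through by -2520 gives the monic gcd b² + 4b + 33.

b² + 4b + 33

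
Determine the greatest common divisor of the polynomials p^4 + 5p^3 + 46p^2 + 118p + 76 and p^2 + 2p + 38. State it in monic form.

p^2 + 2p + 38

Repeated division with remainder:
  p^4 + 5p^3 + 46p^2 + 118p + 76 = (p^2 + 3p + 2)(p^2 + 2p + 38) + (0)
The last nonzero remainder p^2 + 2p + 38 is already monic.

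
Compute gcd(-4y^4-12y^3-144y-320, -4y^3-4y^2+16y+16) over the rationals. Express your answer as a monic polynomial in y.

y+2

By polynomial division,
  -4y^4-12y^3-144y-320 = (y+2)(-4y^3-4y^2+16y+16) + (-8y^2-192y-352)
  -4y^3-4y^2+16y+16 = ((1/2)y-23/2)(-8y^2-192y-352) + (-2016y-4032)
  -8y^2-192y-352 = ((1/252)y+11/126)(-2016y-4032) + (0)
Last nonzero remainder: -2016y-4032. Dividing through by -2016 gives the monic gcd y+2.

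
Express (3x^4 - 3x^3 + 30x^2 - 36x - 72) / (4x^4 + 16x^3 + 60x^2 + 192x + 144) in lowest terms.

(3x - 6)/(4x + 12)

Apply the Euclidean algorithm:
  3x^4 - 3x^3 + 30x^2 - 36x - 72 = (3/4)(4x^4 + 16x^3 + 60x^2 + 192x + 144) + (-15x^3 - 15x^2 - 180x - 180)
  4x^4 + 16x^3 + 60x^2 + 192x + 144 = (-(4/15)x - 4/5)(-15x^3 - 15x^2 - 180x - 180) + (0)
Last nonzero remainder: -15x^3 - 15x^2 - 180x - 180. Dividing through by -15 gives the monic gcd x^3 + x^2 + 12x + 12.
Cancel x^3 + x^2 + 12x + 12 from numerator and denominator to get the reduced form.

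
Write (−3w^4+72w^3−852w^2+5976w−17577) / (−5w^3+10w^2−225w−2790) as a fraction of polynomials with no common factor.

Euclidean algorithm in ℚ[w]:
  −3w^4+72w^3−852w^2+5976w−17577 = ((3/5)w−66/5)(−5w^3+10w^2−225w−2790) + (−585w^2+4680w−54405)
  −5w^3+10w^2−225w−2790 = ((1/117)w+2/39)(−585w^2+4680w−54405) + (0)
Last nonzero remainder: −585w^2+4680w−54405. Dividing through by −585 gives the monic gcd w^2−8w+93.
Cancel w^2−8w+93 from numerator and denominator to get the reduced form.

(3w^2−48w+189)/(5w+30)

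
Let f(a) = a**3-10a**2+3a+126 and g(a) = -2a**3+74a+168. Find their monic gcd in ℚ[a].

Repeated division with remainder:
  a**3-10a**2+3a+126 = (-1/2)(-2a**3+74a+168) + (-10a**2+40a+210)
  -2a**3+74a+168 = ((1/5)a+4/5)(-10a**2+40a+210) + (0)
Last nonzero remainder: -10a**2+40a+210. Dividing through by -10 gives the monic gcd a**2-4a-21.

a**2-4a-21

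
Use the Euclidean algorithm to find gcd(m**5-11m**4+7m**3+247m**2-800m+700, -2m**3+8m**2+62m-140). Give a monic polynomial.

m**3-4m**2-31m+70

Euclidean algorithm in ℚ[m]:
  m**5-11m**4+7m**3+247m**2-800m+700 = (-(1/2)m**2+(7/2)m-5)(-2m**3+8m**2+62m-140) + (0)
Last nonzero remainder: -2m**3+8m**2+62m-140. Dividing through by -2 gives the monic gcd m**3-4m**2-31m+70.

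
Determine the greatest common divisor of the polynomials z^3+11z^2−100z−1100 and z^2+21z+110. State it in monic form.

z^2+21z+110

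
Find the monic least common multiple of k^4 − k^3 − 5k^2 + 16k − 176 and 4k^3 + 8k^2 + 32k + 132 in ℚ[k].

k^5 + 2k^4 − 8k^3 + k^2 − 128k − 528

Repeated division with remainder:
  k^4 − k^3 − 5k^2 + 16k − 176 = ((1/4)k − 3/4)(4k^3 + 8k^2 + 32k + 132) + (−7k^2 + 7k − 77)
  4k^3 + 8k^2 + 32k + 132 = (−(4/7)k − 12/7)(−7k^2 + 7k − 77) + (0)
Last nonzero remainder: −7k^2 + 7k − 77. Dividing through by −7 gives the monic gcd k^2 − k + 11.
Then lcm(f, g) = f·g / gcd(f, g); expanding and making the result monic gives the answer.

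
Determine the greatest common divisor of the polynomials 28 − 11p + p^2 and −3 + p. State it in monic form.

1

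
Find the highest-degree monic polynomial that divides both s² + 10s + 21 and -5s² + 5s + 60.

s + 3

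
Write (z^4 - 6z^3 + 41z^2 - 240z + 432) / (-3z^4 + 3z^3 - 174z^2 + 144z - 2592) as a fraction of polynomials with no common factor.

(-z^2 + 7z - 12)/(3z^2 - 6z + 72)

By polynomial division,
  z^4 - 6z^3 + 41z^2 - 240z + 432 = (-1/3)(-3z^4 + 3z^3 - 174z^2 + 144z - 2592) + (-5z^3 - 17z^2 - 192z - 432)
  -3z^4 + 3z^3 - 174z^2 + 144z - 2592 = ((3/5)z - 66/25)(-5z^3 - 17z^2 - 192z - 432) + (-(2592/25)z^2 - (2592/25)z - 93312/25)
  -5z^3 - 17z^2 - 192z - 432 = ((125/2592)z + 25/216)(-(2592/25)z^2 - (2592/25)z - 93312/25) + (0)
Last nonzero remainder: -(2592/25)z^2 - (2592/25)z - 93312/25. Dividing through by -2592/25 gives the monic gcd z^2 + z + 36.
Cancel z^2 + z + 36 from numerator and denominator to get the reduced form.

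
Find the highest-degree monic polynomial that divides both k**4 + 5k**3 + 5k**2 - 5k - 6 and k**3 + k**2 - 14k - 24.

k**2 + 5k + 6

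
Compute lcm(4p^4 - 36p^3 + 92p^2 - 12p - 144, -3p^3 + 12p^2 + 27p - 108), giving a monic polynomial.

p^5 - 6p^4 - 4p^3 + 66p^2 - 45p - 108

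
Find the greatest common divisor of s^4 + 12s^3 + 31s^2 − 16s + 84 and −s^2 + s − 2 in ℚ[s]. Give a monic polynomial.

s^2 − s + 2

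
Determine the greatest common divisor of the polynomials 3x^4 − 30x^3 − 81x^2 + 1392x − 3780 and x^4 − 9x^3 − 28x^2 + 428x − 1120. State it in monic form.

x^3 − x^2 − 36x + 140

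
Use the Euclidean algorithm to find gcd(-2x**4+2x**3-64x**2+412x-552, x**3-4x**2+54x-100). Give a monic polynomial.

x-2

Apply the Euclidean algorithm:
  -2x**4+2x**3-64x**2+412x-552 = (-2x-6)(x**3-4x**2+54x-100) + (20x**2+536x-1152)
  x**3-4x**2+54x-100 = ((1/20)x-77/50)(20x**2+536x-1152) + ((23426/25)x-46852/25)
  20x**2+536x-1152 = ((250/11713)x+7200/11713)((23426/25)x-46852/25) + (0)
Last nonzero remainder: (23426/25)x-46852/25. Dividing through by 23426/25 gives the monic gcd x-2.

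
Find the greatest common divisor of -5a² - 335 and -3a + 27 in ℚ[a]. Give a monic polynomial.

Apply the Euclidean algorithm:
  -5a² - 335 = ((5/3)a + 15)(-3a + 27) + (-740)
  -3a + 27 = ((3/740)a - 27/740)(-740) + (0)
The last nonzero remainder is the constant -740, so the polynomials are coprime and gcd = 1.

1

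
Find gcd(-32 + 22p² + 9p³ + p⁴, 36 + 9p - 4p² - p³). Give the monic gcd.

4 + p

Euclidean algorithm in ℚ[p]:
  p⁴ + 9p³ + 22p² - 32 = (-p - 5)(-p³ - 4p² + 9p + 36) + (11p² + 81p + 148)
  -p³ - 4p² + 9p + 36 = (-(1/11)p + 37/121)(11p² + 81p + 148) + (-(280/121)p - 1120/121)
  11p² + 81p + 148 = (-(1331/280)p - 4477/280)(-(280/121)p - 1120/121) + (0)
Last nonzero remainder: -(280/121)p - 1120/121. Dividing through by -280/121 gives the monic gcd p + 4.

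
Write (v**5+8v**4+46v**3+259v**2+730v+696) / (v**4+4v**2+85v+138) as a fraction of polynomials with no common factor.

(v**3+3v**2+25v+116)/(v**2-5v+23)

Repeated division with remainder:
  v**5+8v**4+46v**3+259v**2+730v+696 = (v+8)(v**4+4v**2+85v+138) + (42v**3+142v**2-88v-408)
  v**4+4v**2+85v+138 = ((1/42)v-71/882)(42v**3+142v**2-88v-408) + ((7729/441)v**2+(38645/441)v+15458/147)
  42v**3+142v**2-88v-408 = ((18522/7729)v-29988/7729)((7729/441)v**2+(38645/441)v+15458/147) + (0)
Last nonzero remainder: (7729/441)v**2+(38645/441)v+15458/147. Dividing through by 7729/441 gives the monic gcd v**2+5v+6.
Cancel v**2+5v+6 from numerator and denominator to get the reduced form.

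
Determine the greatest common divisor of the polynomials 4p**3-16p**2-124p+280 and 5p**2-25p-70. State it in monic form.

p-7

Euclidean algorithm in ℚ[p]:
  4p**3-16p**2-124p+280 = ((4/5)p+4/5)(5p**2-25p-70) + (-48p+336)
  5p**2-25p-70 = (-(5/48)p-5/24)(-48p+336) + (0)
Last nonzero remainder: -48p+336. Dividing through by -48 gives the monic gcd p-7.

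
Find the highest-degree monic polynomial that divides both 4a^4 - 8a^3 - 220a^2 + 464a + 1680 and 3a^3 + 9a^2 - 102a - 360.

a - 6

Euclidean algorithm in ℚ[a]:
  4a^4 - 8a^3 - 220a^2 + 464a + 1680 = ((4/3)a - 20/3)(3a^3 + 9a^2 - 102a - 360) + (-24a^2 + 264a - 720)
  3a^3 + 9a^2 - 102a - 360 = (-(1/8)a - 7/4)(-24a^2 + 264a - 720) + (270a - 1620)
  -24a^2 + 264a - 720 = (-(4/45)a + 4/9)(270a - 1620) + (0)
Last nonzero remainder: 270a - 1620. Dividing through by 270 gives the monic gcd a - 6.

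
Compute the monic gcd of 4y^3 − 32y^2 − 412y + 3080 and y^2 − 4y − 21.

y − 7

Apply the Euclidean algorithm:
  4y^3 − 32y^2 − 412y + 3080 = (4y − 16)(y^2 − 4y − 21) + (−392y + 2744)
  y^2 − 4y − 21 = (−(1/392)y − 3/392)(−392y + 2744) + (0)
Last nonzero remainder: −392y + 2744. Dividing through by −392 gives the monic gcd y − 7.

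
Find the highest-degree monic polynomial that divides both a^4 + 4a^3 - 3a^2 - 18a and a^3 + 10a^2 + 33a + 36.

Repeated division with remainder:
  a^4 + 4a^3 - 3a^2 - 18a = (a - 6)(a^3 + 10a^2 + 33a + 36) + (24a^2 + 144a + 216)
  a^3 + 10a^2 + 33a + 36 = ((1/24)a + 1/6)(24a^2 + 144a + 216) + (0)
Last nonzero remainder: 24a^2 + 144a + 216. Dividing through by 24 gives the monic gcd a^2 + 6a + 9.

a^2 + 6a + 9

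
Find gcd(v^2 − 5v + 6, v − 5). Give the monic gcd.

Euclidean algorithm in ℚ[v]:
  v^2 − 5v + 6 = (v)(v − 5) + (6)
  v − 5 = ((1/6)v − 5/6)(6) + (0)
The last nonzero remainder is the constant 6, so the polynomials are coprime and gcd = 1.

1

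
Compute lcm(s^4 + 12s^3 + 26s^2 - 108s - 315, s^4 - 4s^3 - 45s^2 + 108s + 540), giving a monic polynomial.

s^6 - 82s^4 + 12s^3 + 1917s^2 - 108s - 11340

Repeated division with remainder:
  s^4 + 12s^3 + 26s^2 - 108s - 315 = (s^4 - 4s^3 - 45s^2 + 108s + 540) + (16s^3 + 71s^2 - 216s - 855)
  s^4 - 4s^3 - 45s^2 + 108s + 540 = ((1/16)s - 135/256)(16s^3 + 71s^2 - 216s - 855) + ((1521/256)s^2 + (1521/32)s + 22815/256)
  16s^3 + 71s^2 - 216s - 855 = ((4096/1521)s - 4864/507)((1521/256)s^2 + (1521/32)s + 22815/256) + (0)
Last nonzero remainder: (1521/256)s^2 + (1521/32)s + 22815/256. Dividing through by 1521/256 gives the monic gcd s^2 + 8s + 15.
Then lcm(f, g) = f·g / gcd(f, g); expanding and making the result monic gives the answer.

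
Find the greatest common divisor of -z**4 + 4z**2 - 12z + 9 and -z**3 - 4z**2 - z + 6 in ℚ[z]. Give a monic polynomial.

z**2 + 2z - 3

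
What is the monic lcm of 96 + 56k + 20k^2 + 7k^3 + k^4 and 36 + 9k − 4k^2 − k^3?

−288 − 72k − 4k^2 − k^3 + 4k^4 + k^5

Repeated division with remainder:
  k^4 + 7k^3 + 20k^2 + 56k + 96 = (−k − 3)(−k^3 − 4k^2 + 9k + 36) + (17k^2 + 119k + 204)
  −k^3 − 4k^2 + 9k + 36 = (−(1/17)k + 3/17)(17k^2 + 119k + 204) + (0)
Last nonzero remainder: 17k^2 + 119k + 204. Dividing through by 17 gives the monic gcd k^2 + 7k + 12.
Then lcm(f, g) = f·g / gcd(f, g); expanding and making the result monic gives the answer.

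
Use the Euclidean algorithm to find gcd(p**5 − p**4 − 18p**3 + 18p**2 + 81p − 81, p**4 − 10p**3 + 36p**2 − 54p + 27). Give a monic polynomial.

p**3 − 7p**2 + 15p − 9

By polynomial division,
  p**5 − p**4 − 18p**3 + 18p**2 + 81p − 81 = (p + 9)(p**4 − 10p**3 + 36p**2 − 54p + 27) + (36p**3 − 252p**2 + 540p − 324)
  p**4 − 10p**3 + 36p**2 − 54p + 27 = ((1/36)p − 1/12)(36p**3 − 252p**2 + 540p − 324) + (0)
Last nonzero remainder: 36p**3 − 252p**2 + 540p − 324. Dividing through by 36 gives the monic gcd p**3 − 7p**2 + 15p − 9.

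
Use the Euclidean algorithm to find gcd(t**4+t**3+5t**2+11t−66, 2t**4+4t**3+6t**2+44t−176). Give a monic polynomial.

t**3−2t**2+11t−22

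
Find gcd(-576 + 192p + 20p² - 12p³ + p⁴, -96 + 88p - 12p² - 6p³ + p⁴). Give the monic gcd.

-24 - 2p + p²

Apply the Euclidean algorithm:
  p⁴ - 12p³ + 20p² + 192p - 576 = (p⁴ - 6p³ - 12p² + 88p - 96) + (-6p³ + 32p² + 104p - 480)
  p⁴ - 6p³ - 12p² + 88p - 96 = (-(1/6)p + 1/9)(-6p³ + 32p² + 104p - 480) + ((16/9)p² - (32/9)p - 128/3)
  -6p³ + 32p² + 104p - 480 = (-(27/8)p + 45/4)((16/9)p² - (32/9)p - 128/3) + (0)
Last nonzero remainder: (16/9)p² - (32/9)p - 128/3. Dividing through by 16/9 gives the monic gcd p² - 2p - 24.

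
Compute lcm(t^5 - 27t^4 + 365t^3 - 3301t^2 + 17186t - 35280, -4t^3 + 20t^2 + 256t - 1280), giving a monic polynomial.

By polynomial division,
  t^5 - 27t^4 + 365t^3 - 3301t^2 + 17186t - 35280 = (-(1/4)t^2 + (11/2)t - 319/4)(-4t^3 + 20t^2 + 256t - 1280) + (-3434t^2 + 44642t - 137360)
  -4t^3 + 20t^2 + 256t - 1280 = ((2/1717)t + 16/1717)(-3434t^2 + 44642t - 137360) + (0)
Last nonzero remainder: -3434t^2 + 44642t - 137360. Dividing through by -3434 gives the monic gcd t^2 - 13t + 40.
Then lcm(f, g) = f·g / gcd(f, g); expanding and making the result monic gives the answer.

t^6 - 19t^5 + 149t^4 - 381t^3 - 9222t^2 + 102208t - 282240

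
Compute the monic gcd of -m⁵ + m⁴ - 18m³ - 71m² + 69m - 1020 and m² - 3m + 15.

m² - 3m + 15

Euclidean algorithm in ℚ[m]:
  -m⁵ + m⁴ - 18m³ - 71m² + 69m - 1020 = (-m³ - 2m² - 9m - 68)(m² - 3m + 15) + (0)
The last nonzero remainder m² - 3m + 15 is already monic.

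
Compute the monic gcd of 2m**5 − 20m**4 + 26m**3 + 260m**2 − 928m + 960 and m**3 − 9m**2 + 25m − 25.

Apply the Euclidean algorithm:
  2m**5 − 20m**4 + 26m**3 + 260m**2 − 928m + 960 = (2m**2 − 2m − 42)(m**3 − 9m**2 + 25m − 25) + (−18m**2 + 72m − 90)
  m**3 − 9m**2 + 25m − 25 = (−(1/18)m + 5/18)(−18m**2 + 72m − 90) + (0)
Last nonzero remainder: −18m**2 + 72m − 90. Dividing through by −18 gives the monic gcd m**2 − 4m + 5.

m**2 − 4m + 5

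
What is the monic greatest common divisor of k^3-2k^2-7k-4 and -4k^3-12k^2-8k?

Apply the Euclidean algorithm:
  k^3-2k^2-7k-4 = (-1/4)(-4k^3-12k^2-8k) + (-5k^2-9k-4)
  -4k^3-12k^2-8k = ((4/5)k+24/25)(-5k^2-9k-4) + ((96/25)k+96/25)
  -5k^2-9k-4 = (-(125/96)k-25/24)((96/25)k+96/25) + (0)
Last nonzero remainder: (96/25)k+96/25. Dividing through by 96/25 gives the monic gcd k+1.

k+1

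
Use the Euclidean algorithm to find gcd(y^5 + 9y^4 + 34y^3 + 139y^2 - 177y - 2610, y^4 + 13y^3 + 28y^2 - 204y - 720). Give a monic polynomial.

By polynomial division,
  y^5 + 9y^4 + 34y^3 + 139y^2 - 177y - 2610 = (y - 4)(y^4 + 13y^3 + 28y^2 - 204y - 720) + (58y^3 + 455y^2 - 273y - 5490)
  y^4 + 13y^3 + 28y^2 - 204y - 720 = ((1/58)y + 299/3364)(58y^3 + 455y^2 - 273y - 5490) + (-(26019/3364)y^2 - (286209/3364)y - 390285/1682)
  58y^3 + 455y^2 - 273y - 5490 = (-(195112/26019)y + 205204/8673)(-(26019/3364)y^2 - (286209/3364)y - 390285/1682) + (0)
Last nonzero remainder: -(26019/3364)y^2 - (286209/3364)y - 390285/1682. Dividing through by -26019/3364 gives the monic gcd y^2 + 11y + 30.

y^2 + 11y + 30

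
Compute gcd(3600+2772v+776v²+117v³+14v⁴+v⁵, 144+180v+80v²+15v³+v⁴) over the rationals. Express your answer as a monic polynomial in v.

Repeated division with remainder:
  v⁵+14v⁴+117v³+776v²+2772v+3600 = (v-1)(v⁴+15v³+80v²+180v+144) + (52v³+676v²+2808v+3744)
  v⁴+15v³+80v²+180v+144 = ((1/52)v+1/26)(52v³+676v²+2808v+3744) + (0)
Last nonzero remainder: 52v³+676v²+2808v+3744. Dividing through by 52 gives the monic gcd v³+13v²+54v+72.

72+54v+13v²+v³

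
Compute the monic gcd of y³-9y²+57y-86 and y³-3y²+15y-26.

By polynomial division,
  y³-9y²+57y-86 = (y³-3y²+15y-26) + (-6y²+42y-60)
  y³-3y²+15y-26 = (-(1/6)y-2/3)(-6y²+42y-60) + (33y-66)
  -6y²+42y-60 = (-(2/11)y+10/11)(33y-66) + (0)
Last nonzero remainder: 33y-66. Dividing through by 33 gives the monic gcd y-2.

y-2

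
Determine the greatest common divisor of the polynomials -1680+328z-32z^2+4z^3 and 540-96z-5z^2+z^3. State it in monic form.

-6+z

Apply the Euclidean algorithm:
  4z^3-32z^2+328z-1680 = (4)(z^3-5z^2-96z+540) + (-12z^2+712z-3840)
  z^3-5z^2-96z+540 = (-(1/12)z-163/36)(-12z^2+712z-3840) + ((25270/9)z-50540/3)
  -12z^2+712z-3840 = (-(54/12635)z+576/2527)((25270/9)z-50540/3) + (0)
Last nonzero remainder: (25270/9)z-50540/3. Dividing through by 25270/9 gives the monic gcd z-6.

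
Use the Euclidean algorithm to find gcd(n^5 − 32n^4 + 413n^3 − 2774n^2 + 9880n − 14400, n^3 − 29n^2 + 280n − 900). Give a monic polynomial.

n^2 − 19n + 90

Apply the Euclidean algorithm:
  n^5 − 32n^4 + 413n^3 − 2774n^2 + 9880n − 14400 = (n^2 − 3n + 46)(n^3 − 29n^2 + 280n − 900) + (300n^2 − 5700n + 27000)
  n^3 − 29n^2 + 280n − 900 = ((1/300)n − 1/30)(300n^2 − 5700n + 27000) + (0)
Last nonzero remainder: 300n^2 − 5700n + 27000. Dividing through by 300 gives the monic gcd n^2 − 19n + 90.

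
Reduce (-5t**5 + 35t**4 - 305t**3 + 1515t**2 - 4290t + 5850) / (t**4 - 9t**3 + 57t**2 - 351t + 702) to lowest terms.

(-5t**2 + 20t - 50)/(t - 6)

Repeated division with remainder:
  -5t**5 + 35t**4 - 305t**3 + 1515t**2 - 4290t + 5850 = (-5t - 10)(t**4 - 9t**3 + 57t**2 - 351t + 702) + (-110t**3 + 330t**2 - 4290t + 12870)
  t**4 - 9t**3 + 57t**2 - 351t + 702 = (-(1/110)t + 3/55)(-110t**3 + 330t**2 - 4290t + 12870) + (0)
Last nonzero remainder: -110t**3 + 330t**2 - 4290t + 12870. Dividing through by -110 gives the monic gcd t**3 - 3t**2 + 39t - 117.
Cancel t**3 - 3t**2 + 39t - 117 from numerator and denominator to get the reduced form.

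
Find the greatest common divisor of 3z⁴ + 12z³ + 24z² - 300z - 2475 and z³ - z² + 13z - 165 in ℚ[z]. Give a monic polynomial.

z³ - z² + 13z - 165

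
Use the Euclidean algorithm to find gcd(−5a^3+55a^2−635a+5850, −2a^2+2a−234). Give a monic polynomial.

Apply the Euclidean algorithm:
  −5a^3+55a^2−635a+5850 = ((5/2)a−25)(−2a^2+2a−234) + (0)
Last nonzero remainder: −2a^2+2a−234. Dividing through by −2 gives the monic gcd a^2−a+117.

a^2−a+117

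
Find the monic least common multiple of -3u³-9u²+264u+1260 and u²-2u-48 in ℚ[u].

Euclidean algorithm in ℚ[u]:
  -3u³-9u²+264u+1260 = (-3u-15)(u²-2u-48) + (90u+540)
  u²-2u-48 = ((1/90)u-4/45)(90u+540) + (0)
Last nonzero remainder: 90u+540. Dividing through by 90 gives the monic gcd u+6.
Then lcm(f, g) = f·g / gcd(f, g); expanding and making the result monic gives the answer.

u⁴-5u³-112u²+284u+3360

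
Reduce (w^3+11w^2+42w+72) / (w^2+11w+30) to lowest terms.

(w^2+5w+12)/(w+5)

Apply the Euclidean algorithm:
  w^3+11w^2+42w+72 = (w)(w^2+11w+30) + (12w+72)
  w^2+11w+30 = ((1/12)w+5/12)(12w+72) + (0)
Last nonzero remainder: 12w+72. Dividing through by 12 gives the monic gcd w+6.
Cancel w+6 from numerator and denominator to get the reduced form.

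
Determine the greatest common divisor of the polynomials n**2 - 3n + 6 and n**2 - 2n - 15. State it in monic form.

Euclidean algorithm in ℚ[n]:
  n**2 - 3n + 6 = (n**2 - 2n - 15) + (-n + 21)
  n**2 - 2n - 15 = (-n - 19)(-n + 21) + (384)
  -n + 21 = (-(1/384)n + 7/128)(384) + (0)
The last nonzero remainder is the constant 384, so the polynomials are coprime and gcd = 1.

1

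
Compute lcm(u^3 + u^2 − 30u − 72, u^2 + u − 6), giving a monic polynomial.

Apply the Euclidean algorithm:
  u^3 + u^2 − 30u − 72 = (u)(u^2 + u − 6) + (−24u − 72)
  u^2 + u − 6 = (−(1/24)u + 1/12)(−24u − 72) + (0)
Last nonzero remainder: −24u − 72. Dividing through by −24 gives the monic gcd u + 3.
Then lcm(f, g) = f·g / gcd(f, g); expanding and making the result monic gives the answer.

u^4 − u^3 − 32u^2 − 12u + 144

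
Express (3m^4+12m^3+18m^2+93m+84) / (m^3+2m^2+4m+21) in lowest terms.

(3m^2+15m+12)/(m+3)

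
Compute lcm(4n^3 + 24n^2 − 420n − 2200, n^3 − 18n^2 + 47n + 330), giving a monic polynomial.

n^5 − 2n^4 − 186n^3 + 92n^2 + 7865n + 18150

Repeated division with remainder:
  4n^3 + 24n^2 − 420n − 2200 = (4)(n^3 − 18n^2 + 47n + 330) + (96n^2 − 608n − 3520)
  n^3 − 18n^2 + 47n + 330 = ((1/96)n − 35/288)(96n^2 − 608n − 3520) + ((88/9)n − 880/9)
  96n^2 − 608n − 3520 = ((108/11)n + 36)((88/9)n − 880/9) + (0)
Last nonzero remainder: (88/9)n − 880/9. Dividing through by 88/9 gives the monic gcd n − 10.
Then lcm(f, g) = f·g / gcd(f, g); expanding and making the result monic gives the answer.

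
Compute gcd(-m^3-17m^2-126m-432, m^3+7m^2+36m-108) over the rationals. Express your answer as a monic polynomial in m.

m^2+9m+54

Repeated division with remainder:
  -m^3-17m^2-126m-432 = (-1)(m^3+7m^2+36m-108) + (-10m^2-90m-540)
  m^3+7m^2+36m-108 = (-(1/10)m+1/5)(-10m^2-90m-540) + (0)
Last nonzero remainder: -10m^2-90m-540. Dividing through by -10 gives the monic gcd m^2+9m+54.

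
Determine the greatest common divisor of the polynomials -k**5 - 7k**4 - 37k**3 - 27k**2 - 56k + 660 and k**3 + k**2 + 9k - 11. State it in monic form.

k**2 + 2k + 11

By polynomial division,
  -k**5 - 7k**4 - 37k**3 - 27k**2 - 56k + 660 = (-k**2 - 6k - 22)(k**3 + k**2 + 9k - 11) + (38k**2 + 76k + 418)
  k**3 + k**2 + 9k - 11 = ((1/38)k - 1/38)(38k**2 + 76k + 418) + (0)
Last nonzero remainder: 38k**2 + 76k + 418. Dividing through by 38 gives the monic gcd k**2 + 2k + 11.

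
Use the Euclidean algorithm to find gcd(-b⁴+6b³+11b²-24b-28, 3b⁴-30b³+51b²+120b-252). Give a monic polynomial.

By polynomial division,
  -b⁴+6b³+11b²-24b-28 = (-1/3)(3b⁴-30b³+51b²+120b-252) + (-4b³+28b²+16b-112)
  3b⁴-30b³+51b²+120b-252 = (-(3/4)b+9/4)(-4b³+28b²+16b-112) + (0)
Last nonzero remainder: -4b³+28b²+16b-112. Dividing through by -4 gives the monic gcd b³-7b²-4b+28.

b³-7b²-4b+28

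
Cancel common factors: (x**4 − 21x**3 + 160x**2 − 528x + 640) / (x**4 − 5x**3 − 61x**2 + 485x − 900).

(x**2 − 12x + 32)/(x**2 + 4x − 45)

Repeated division with remainder:
  x**4 − 21x**3 + 160x**2 − 528x + 640 = (x**4 − 5x**3 − 61x**2 + 485x − 900) + (−16x**3 + 221x**2 − 1013x + 1540)
  x**4 − 5x**3 − 61x**2 + 485x − 900 = (−(1/16)x − 141/256)(−16x**3 + 221x**2 − 1013x + 1540) + (−(663/256)x**2 + (5967/256)x − 3315/64)
  −16x**3 + 221x**2 − 1013x + 1540 = ((4096/663)x − 19712/663)(−(663/256)x**2 + (5967/256)x − 3315/64) + (0)
Last nonzero remainder: −(663/256)x**2 + (5967/256)x − 3315/64. Dividing through by −663/256 gives the monic gcd x**2 − 9x + 20.
Cancel x**2 − 9x + 20 from numerator and denominator to get the reduced form.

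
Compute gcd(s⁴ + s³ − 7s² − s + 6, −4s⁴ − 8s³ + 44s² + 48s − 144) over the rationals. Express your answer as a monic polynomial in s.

s² + s − 6

By polynomial division,
  s⁴ + s³ − 7s² − s + 6 = (−1/4)(−4s⁴ − 8s³ + 44s² + 48s − 144) + (−s³ + 4s² + 11s − 30)
  −4s⁴ − 8s³ + 44s² + 48s − 144 = (4s + 24)(−s³ + 4s² + 11s − 30) + (−96s² − 96s + 576)
  −s³ + 4s² + 11s − 30 = ((1/96)s − 5/96)(−96s² − 96s + 576) + (0)
Last nonzero remainder: −96s² − 96s + 576. Dividing through by −96 gives the monic gcd s² + s − 6.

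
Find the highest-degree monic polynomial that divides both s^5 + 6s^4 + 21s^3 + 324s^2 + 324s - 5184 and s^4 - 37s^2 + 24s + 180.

Euclidean algorithm in ℚ[s]:
  s^5 + 6s^4 + 21s^3 + 324s^2 + 324s - 5184 = (s + 6)(s^4 - 37s^2 + 24s + 180) + (58s^3 + 522s^2 - 6264)
  s^4 - 37s^2 + 24s + 180 = ((1/58)s - 9/58)(58s^3 + 522s^2 - 6264) + (44s^2 + 132s - 792)
  58s^3 + 522s^2 - 6264 = ((29/22)s + 87/11)(44s^2 + 132s - 792) + (0)
Last nonzero remainder: 44s^2 + 132s - 792. Dividing through by 44 gives the monic gcd s^2 + 3s - 18.

s^2 + 3s - 18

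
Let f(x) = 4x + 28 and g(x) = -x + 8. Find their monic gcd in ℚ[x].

Euclidean algorithm in ℚ[x]:
  4x + 28 = (-4)(-x + 8) + (60)
  -x + 8 = (-(1/60)x + 2/15)(60) + (0)
The last nonzero remainder is the constant 60, so the polynomials are coprime and gcd = 1.

1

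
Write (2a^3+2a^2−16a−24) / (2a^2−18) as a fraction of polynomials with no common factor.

Euclidean algorithm in ℚ[a]:
  2a^3+2a^2−16a−24 = (a+1)(2a^2−18) + (2a−6)
  2a^2−18 = (a+3)(2a−6) + (0)
Last nonzero remainder: 2a−6. Dividing through by 2 gives the monic gcd a−3.
Cancel a−3 from numerator and denominator to get the reduced form.

(a^2+4a+4)/(a+3)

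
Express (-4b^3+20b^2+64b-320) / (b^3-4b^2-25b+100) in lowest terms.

Euclidean algorithm in ℚ[b]:
  -4b^3+20b^2+64b-320 = (-4)(b^3-4b^2-25b+100) + (4b^2-36b+80)
  b^3-4b^2-25b+100 = ((1/4)b+5/4)(4b^2-36b+80) + (0)
Last nonzero remainder: 4b^2-36b+80. Dividing through by 4 gives the monic gcd b^2-9b+20.
Cancel b^2-9b+20 from numerator and denominator to get the reduced form.

(-4b-16)/(b+5)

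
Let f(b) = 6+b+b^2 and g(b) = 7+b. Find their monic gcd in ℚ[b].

Apply the Euclidean algorithm:
  b^2+b+6 = (b-6)(b+7) + (48)
  b+7 = ((1/48)b+7/48)(48) + (0)
The last nonzero remainder is the constant 48, so the polynomials are coprime and gcd = 1.

1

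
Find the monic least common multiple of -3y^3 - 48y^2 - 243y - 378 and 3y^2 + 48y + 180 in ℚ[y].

Euclidean algorithm in ℚ[y]:
  -3y^3 - 48y^2 - 243y - 378 = (-y)(3y^2 + 48y + 180) + (-63y - 378)
  3y^2 + 48y + 180 = (-(1/21)y - 10/21)(-63y - 378) + (0)
Last nonzero remainder: -63y - 378. Dividing through by -63 gives the monic gcd y + 6.
Then lcm(f, g) = f·g / gcd(f, g); expanding and making the result monic gives the answer.

y^4 + 26y^3 + 241y^2 + 936y + 1260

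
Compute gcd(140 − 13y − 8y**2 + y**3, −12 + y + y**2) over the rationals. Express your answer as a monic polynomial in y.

4 + y

Euclidean algorithm in ℚ[y]:
  y**3 − 8y**2 − 13y + 140 = (y − 9)(y**2 + y − 12) + (8y + 32)
  y**2 + y − 12 = ((1/8)y − 3/8)(8y + 32) + (0)
Last nonzero remainder: 8y + 32. Dividing through by 8 gives the monic gcd y + 4.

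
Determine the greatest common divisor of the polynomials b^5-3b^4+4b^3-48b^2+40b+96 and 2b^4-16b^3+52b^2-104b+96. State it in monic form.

b^2-6b+8

By polynomial division,
  b^5-3b^4+4b^3-48b^2+40b+96 = ((1/2)b+5/2)(2b^4-16b^3+52b^2-104b+96) + (18b^3-126b^2+252b-144)
  2b^4-16b^3+52b^2-104b+96 = ((1/9)b-1/9)(18b^3-126b^2+252b-144) + (10b^2-60b+80)
  18b^3-126b^2+252b-144 = ((9/5)b-9/5)(10b^2-60b+80) + (0)
Last nonzero remainder: 10b^2-60b+80. Dividing through by 10 gives the monic gcd b^2-6b+8.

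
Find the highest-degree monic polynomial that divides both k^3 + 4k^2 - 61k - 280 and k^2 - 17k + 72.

k - 8

Apply the Euclidean algorithm:
  k^3 + 4k^2 - 61k - 280 = (k + 21)(k^2 - 17k + 72) + (224k - 1792)
  k^2 - 17k + 72 = ((1/224)k - 9/224)(224k - 1792) + (0)
Last nonzero remainder: 224k - 1792. Dividing through by 224 gives the monic gcd k - 8.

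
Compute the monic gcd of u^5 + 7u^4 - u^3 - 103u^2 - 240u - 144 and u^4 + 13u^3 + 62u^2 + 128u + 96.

u^2 + 7u + 12

Apply the Euclidean algorithm:
  u^5 + 7u^4 - u^3 - 103u^2 - 240u - 144 = (u - 6)(u^4 + 13u^3 + 62u^2 + 128u + 96) + (15u^3 + 141u^2 + 432u + 432)
  u^4 + 13u^3 + 62u^2 + 128u + 96 = ((1/15)u + 6/25)(15u^3 + 141u^2 + 432u + 432) + (-(16/25)u^2 - (112/25)u - 192/25)
  15u^3 + 141u^2 + 432u + 432 = (-(375/16)u - 225/4)(-(16/25)u^2 - (112/25)u - 192/25) + (0)
Last nonzero remainder: -(16/25)u^2 - (112/25)u - 192/25. Dividing through by -16/25 gives the monic gcd u^2 + 7u + 12.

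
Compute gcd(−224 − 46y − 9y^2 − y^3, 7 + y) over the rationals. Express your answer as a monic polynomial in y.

Euclidean algorithm in ℚ[y]:
  −y^3 − 9y^2 − 46y − 224 = (−y^2 − 2y − 32)(y + 7) + (0)
The last nonzero remainder y + 7 is already monic.

7 + y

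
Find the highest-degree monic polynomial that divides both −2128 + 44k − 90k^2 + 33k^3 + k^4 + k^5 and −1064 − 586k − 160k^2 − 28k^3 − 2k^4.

19 + 3k + k^2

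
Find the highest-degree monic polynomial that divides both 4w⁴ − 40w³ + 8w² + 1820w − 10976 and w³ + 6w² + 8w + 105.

By polynomial division,
  4w⁴ − 40w³ + 8w² + 1820w − 10976 = (4w − 64)(w³ + 6w² + 8w + 105) + (360w² + 1912w − 4256)
  w³ + 6w² + 8w + 105 = ((1/360)w + 31/16200)(360w² + 1912w − 4256) + ((32731/2025)w + 229117/2025)
  360w² + 1912w − 4256 = ((729000/32731)w − 1231200/32731)((32731/2025)w + 229117/2025) + (0)
Last nonzero remainder: (32731/2025)w + 229117/2025. Dividing through by 32731/2025 gives the monic gcd w + 7.

w + 7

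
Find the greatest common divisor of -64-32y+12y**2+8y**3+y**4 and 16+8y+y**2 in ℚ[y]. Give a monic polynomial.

By polynomial division,
  y**4+8y**3+12y**2-32y-64 = (y**2-4)(y**2+8y+16) + (0)
The last nonzero remainder y**2+8y+16 is already monic.

16+8y+y**2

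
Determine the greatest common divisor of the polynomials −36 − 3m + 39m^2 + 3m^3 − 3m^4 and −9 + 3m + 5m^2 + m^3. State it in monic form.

By polynomial division,
  −3m^4 + 3m^3 + 39m^2 − 3m − 36 = (−3m + 18)(m^3 + 5m^2 + 3m − 9) + (−42m^2 − 84m + 126)
  m^3 + 5m^2 + 3m − 9 = (−(1/42)m − 1/14)(−42m^2 − 84m + 126) + (0)
Last nonzero remainder: −42m^2 − 84m + 126. Dividing through by −42 gives the monic gcd m^2 + 2m − 3.

−3 + 2m + m^2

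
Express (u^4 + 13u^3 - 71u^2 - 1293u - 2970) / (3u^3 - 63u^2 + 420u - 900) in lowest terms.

(u^3 + 23u^2 + 159u + 297)/(3u^2 - 33u + 90)

By polynomial division,
  u^4 + 13u^3 - 71u^2 - 1293u - 2970 = ((1/3)u + 34/3)(3u^3 - 63u^2 + 420u - 900) + (503u^2 - 5753u + 7230)
  3u^3 - 63u^2 + 420u - 900 = ((3/503)u - 14430/253009)(503u^2 - 5753u + 7230) + ((12337920/253009)u - 123379200/253009)
  503u^2 - 5753u + 7230 = ((127263527/12337920)u - 60975169/4112640)((12337920/253009)u - 123379200/253009) + (0)
Last nonzero remainder: (12337920/253009)u - 123379200/253009. Dividing through by 12337920/253009 gives the monic gcd u - 10.
Cancel u - 10 from numerator and denominator to get the reduced form.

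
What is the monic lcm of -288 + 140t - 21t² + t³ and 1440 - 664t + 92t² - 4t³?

2880 - 1688t + 350t² - 31t³ + t⁴

Apply the Euclidean algorithm:
  t³ - 21t² + 140t - 288 = (-1/4)(-4t³ + 92t² - 664t + 1440) + (2t² - 26t + 72)
  -4t³ + 92t² - 664t + 1440 = (-2t + 20)(2t² - 26t + 72) + (0)
Last nonzero remainder: 2t² - 26t + 72. Dividing through by 2 gives the monic gcd t² - 13t + 36.
Then lcm(f, g) = f·g / gcd(f, g); expanding and making the result monic gives the answer.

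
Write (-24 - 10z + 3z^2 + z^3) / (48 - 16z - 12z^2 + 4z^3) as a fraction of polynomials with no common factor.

(4 + z)/(-8 + 4z)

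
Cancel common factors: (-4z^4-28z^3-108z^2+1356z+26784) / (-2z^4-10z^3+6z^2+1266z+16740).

(2z-16)/(z-10)

Apply the Euclidean algorithm:
  -4z^4-28z^3-108z^2+1356z+26784 = (2)(-2z^4-10z^3+6z^2+1266z+16740) + (-8z^3-120z^2-1176z-6696)
  -2z^4-10z^3+6z^2+1266z+16740 = ((1/4)z-5/2)(-8z^3-120z^2-1176z-6696) + (0)
Last nonzero remainder: -8z^3-120z^2-1176z-6696. Dividing through by -8 gives the monic gcd z^3+15z^2+147z+837.
Cancel z^3+15z^2+147z+837 from numerator and denominator to get the reduced form.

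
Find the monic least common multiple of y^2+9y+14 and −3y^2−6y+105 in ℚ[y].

y^3+4y^2−31y−70

Repeated division with remainder:
  y^2+9y+14 = (−1/3)(−3y^2−6y+105) + (7y+49)
  −3y^2−6y+105 = (−(3/7)y+15/7)(7y+49) + (0)
Last nonzero remainder: 7y+49. Dividing through by 7 gives the monic gcd y+7.
Then lcm(f, g) = f·g / gcd(f, g); expanding and making the result monic gives the answer.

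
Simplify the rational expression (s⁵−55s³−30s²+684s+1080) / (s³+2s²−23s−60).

Repeated division with remainder:
  s⁵−55s³−30s²+684s+1080 = (s²−2s−28)(s³+2s²−23s−60) + (40s²−80s−600)
  s³+2s²−23s−60 = ((1/40)s+1/10)(40s²−80s−600) + (0)
Last nonzero remainder: 40s²−80s−600. Dividing through by 40 gives the monic gcd s²−2s−15.
Cancel s²−2s−15 from numerator and denominator to get the reduced form.

(s³+2s²−36s−72)/(s+4)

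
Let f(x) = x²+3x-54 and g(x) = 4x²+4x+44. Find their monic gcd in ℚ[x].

Euclidean algorithm in ℚ[x]:
  x²+3x-54 = (1/4)(4x²+4x+44) + (2x-65)
  4x²+4x+44 = (2x+67)(2x-65) + (4399)
  2x-65 = ((2/4399)x-65/4399)(4399) + (0)
The last nonzero remainder is the constant 4399, so the polynomials are coprime and gcd = 1.

1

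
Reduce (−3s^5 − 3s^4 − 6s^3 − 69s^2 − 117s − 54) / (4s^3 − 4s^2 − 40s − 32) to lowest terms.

(−3s^3 + 6s^2 − 18s − 27)/(4s − 16)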